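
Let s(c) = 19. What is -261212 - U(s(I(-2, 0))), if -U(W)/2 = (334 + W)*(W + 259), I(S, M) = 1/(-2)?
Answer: -64944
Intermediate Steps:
I(S, M) = -½
U(W) = -2*(259 + W)*(334 + W) (U(W) = -2*(334 + W)*(W + 259) = -2*(334 + W)*(259 + W) = -2*(259 + W)*(334 + W))
-261212 - U(s(I(-2, 0))) = -261212 - (-173012 - 1186*19 - 2*19²) = -261212 - (-173012 - 22534 - 2*361) = -261212 - (-173012 - 22534 - 722) = -261212 - 1*(-196268) = -261212 + 196268 = -64944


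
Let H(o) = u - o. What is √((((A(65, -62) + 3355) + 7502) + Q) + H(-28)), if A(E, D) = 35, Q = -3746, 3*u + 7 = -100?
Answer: √64245/3 ≈ 84.489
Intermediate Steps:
u = -107/3 (u = -7/3 + (⅓)*(-100) = -7/3 - 100/3 = -107/3 ≈ -35.667)
H(o) = -107/3 - o
√((((A(65, -62) + 3355) + 7502) + Q) + H(-28)) = √((((35 + 3355) + 7502) - 3746) + (-107/3 - 1*(-28))) = √(((3390 + 7502) - 3746) + (-107/3 + 28)) = √((10892 - 3746) - 23/3) = √(7146 - 23/3) = √(21415/3) = √64245/3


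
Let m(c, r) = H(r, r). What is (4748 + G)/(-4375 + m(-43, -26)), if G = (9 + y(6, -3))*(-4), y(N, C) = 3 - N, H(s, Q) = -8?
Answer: -4724/4383 ≈ -1.0778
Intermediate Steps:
m(c, r) = -8
G = -24 (G = (9 + (3 - 1*6))*(-4) = (9 + (3 - 6))*(-4) = (9 - 3)*(-4) = 6*(-4) = -24)
(4748 + G)/(-4375 + m(-43, -26)) = (4748 - 24)/(-4375 - 8) = 4724/(-4383) = 4724*(-1/4383) = -4724/4383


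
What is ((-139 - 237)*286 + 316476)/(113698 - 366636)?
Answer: -104470/126469 ≈ -0.82605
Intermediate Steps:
((-139 - 237)*286 + 316476)/(113698 - 366636) = (-376*286 + 316476)/(-252938) = (-107536 + 316476)*(-1/252938) = 208940*(-1/252938) = -104470/126469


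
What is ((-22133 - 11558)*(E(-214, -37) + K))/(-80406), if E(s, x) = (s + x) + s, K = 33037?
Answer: 548691626/40203 ≈ 13648.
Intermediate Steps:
E(s, x) = x + 2*s
((-22133 - 11558)*(E(-214, -37) + K))/(-80406) = ((-22133 - 11558)*((-37 + 2*(-214)) + 33037))/(-80406) = -33691*((-37 - 428) + 33037)*(-1/80406) = -33691*(-465 + 33037)*(-1/80406) = -33691*32572*(-1/80406) = -1097383252*(-1/80406) = 548691626/40203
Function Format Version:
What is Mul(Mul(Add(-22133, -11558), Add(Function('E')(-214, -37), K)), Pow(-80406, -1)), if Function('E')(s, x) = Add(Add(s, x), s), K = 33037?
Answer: Rational(548691626, 40203) ≈ 13648.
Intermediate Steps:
Function('E')(s, x) = Add(x, Mul(2, s))
Mul(Mul(Add(-22133, -11558), Add(Function('E')(-214, -37), K)), Pow(-80406, -1)) = Mul(Mul(Add(-22133, -11558), Add(Add(-37, Mul(2, -214)), 33037)), Pow(-80406, -1)) = Mul(Mul(-33691, Add(Add(-37, -428), 33037)), Rational(-1, 80406)) = Mul(Mul(-33691, Add(-465, 33037)), Rational(-1, 80406)) = Mul(Mul(-33691, 32572), Rational(-1, 80406)) = Mul(-1097383252, Rational(-1, 80406)) = Rational(548691626, 40203)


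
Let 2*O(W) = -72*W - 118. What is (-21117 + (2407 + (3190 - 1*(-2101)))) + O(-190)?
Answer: -6638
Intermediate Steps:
O(W) = -59 - 36*W (O(W) = (-72*W - 118)/2 = (-118 - 72*W)/2 = -59 - 36*W)
(-21117 + (2407 + (3190 - 1*(-2101)))) + O(-190) = (-21117 + (2407 + (3190 - 1*(-2101)))) + (-59 - 36*(-190)) = (-21117 + (2407 + (3190 + 2101))) + (-59 + 6840) = (-21117 + (2407 + 5291)) + 6781 = (-21117 + 7698) + 6781 = -13419 + 6781 = -6638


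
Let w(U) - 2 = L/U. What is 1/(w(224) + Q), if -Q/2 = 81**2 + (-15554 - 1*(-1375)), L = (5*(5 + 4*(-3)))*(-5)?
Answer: 32/487641 ≈ 6.5622e-5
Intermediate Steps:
L = 175 (L = (5*(5 - 12))*(-5) = (5*(-7))*(-5) = -35*(-5) = 175)
Q = 15236 (Q = -2*(81**2 + (-15554 - 1*(-1375))) = -2*(6561 + (-15554 + 1375)) = -2*(6561 - 14179) = -2*(-7618) = 15236)
w(U) = 2 + 175/U
1/(w(224) + Q) = 1/((2 + 175/224) + 15236) = 1/((2 + 175*(1/224)) + 15236) = 1/((2 + 25/32) + 15236) = 1/(89/32 + 15236) = 1/(487641/32) = 32/487641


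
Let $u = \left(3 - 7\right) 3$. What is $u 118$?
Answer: $-1416$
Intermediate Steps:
$u = -12$ ($u = \left(-4\right) 3 = -12$)
$u 118 = \left(-12\right) 118 = -1416$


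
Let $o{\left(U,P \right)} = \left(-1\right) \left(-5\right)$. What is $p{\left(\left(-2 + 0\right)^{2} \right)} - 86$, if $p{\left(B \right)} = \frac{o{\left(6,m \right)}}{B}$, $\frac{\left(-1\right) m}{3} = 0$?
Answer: $- \frac{339}{4} \approx -84.75$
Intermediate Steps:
$m = 0$ ($m = \left(-3\right) 0 = 0$)
$o{\left(U,P \right)} = 5$
$p{\left(B \right)} = \frac{5}{B}$
$p{\left(\left(-2 + 0\right)^{2} \right)} - 86 = \frac{5}{\left(-2 + 0\right)^{2}} - 86 = \frac{5}{\left(-2\right)^{2}} - 86 = \frac{5}{4} - 86 = - \frac{339}{4}$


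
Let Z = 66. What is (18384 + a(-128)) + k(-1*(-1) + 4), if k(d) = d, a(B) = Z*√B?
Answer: 18389 + 528*I*√2 ≈ 18389.0 + 746.71*I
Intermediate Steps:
a(B) = 66*√B
(18384 + a(-128)) + k(-1*(-1) + 4) = (18384 + 66*√(-128)) + (-1*(-1) + 4) = (18384 + 66*(8*I*√2)) + (1 + 4) = (18384 + 528*I*√2) + 5 = 18389 + 528*I*√2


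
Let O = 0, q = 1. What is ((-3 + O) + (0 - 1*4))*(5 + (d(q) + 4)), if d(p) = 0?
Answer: -63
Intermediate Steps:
((-3 + O) + (0 - 1*4))*(5 + (d(q) + 4)) = ((-3 + 0) + (0 - 1*4))*(5 + (0 + 4)) = (-3 + (0 - 4))*(5 + 4) = (-3 - 4)*9 = -7*9 = -63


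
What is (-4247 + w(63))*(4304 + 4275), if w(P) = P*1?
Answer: -35894536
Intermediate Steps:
w(P) = P
(-4247 + w(63))*(4304 + 4275) = (-4247 + 63)*(4304 + 4275) = -4184*8579 = -35894536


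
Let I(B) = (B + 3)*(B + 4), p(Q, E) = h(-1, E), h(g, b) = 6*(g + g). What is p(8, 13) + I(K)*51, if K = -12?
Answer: 3660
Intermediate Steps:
h(g, b) = 12*g (h(g, b) = 6*(2*g) = 12*g)
p(Q, E) = -12 (p(Q, E) = 12*(-1) = -12)
I(B) = (3 + B)*(4 + B)
p(8, 13) + I(K)*51 = -12 + (12 + (-12)**2 + 7*(-12))*51 = -12 + (12 + 144 - 84)*51 = -12 + 72*51 = -12 + 3672 = 3660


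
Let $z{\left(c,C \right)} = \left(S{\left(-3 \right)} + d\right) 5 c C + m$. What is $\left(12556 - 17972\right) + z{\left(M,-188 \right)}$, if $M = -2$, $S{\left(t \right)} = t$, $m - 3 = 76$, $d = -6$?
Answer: $-22257$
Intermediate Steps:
$m = 79$ ($m = 3 + 76 = 79$)
$z{\left(c,C \right)} = 79 - 45 C c$ ($z{\left(c,C \right)} = \left(-3 - 6\right) 5 c C + 79 = \left(-9\right) 5 c C + 79 = - 45 c C + 79 = - 45 C c + 79 = 79 - 45 C c$)
$\left(12556 - 17972\right) + z{\left(M,-188 \right)} = \left(12556 - 17972\right) + \left(79 - \left(-8460\right) \left(-2\right)\right) = \left(12556 - 17972\right) + \left(79 - 16920\right) = -5416 - 16841 = -22257$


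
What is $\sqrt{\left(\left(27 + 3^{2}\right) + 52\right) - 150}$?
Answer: $i \sqrt{62} \approx 7.874 i$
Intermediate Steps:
$\sqrt{\left(\left(27 + 3^{2}\right) + 52\right) - 150} = \sqrt{\left(\left(27 + 9\right) + 52\right) - 150} = \sqrt{\left(36 + 52\right) - 150} = \sqrt{88 - 150} = \sqrt{-62} = i \sqrt{62}$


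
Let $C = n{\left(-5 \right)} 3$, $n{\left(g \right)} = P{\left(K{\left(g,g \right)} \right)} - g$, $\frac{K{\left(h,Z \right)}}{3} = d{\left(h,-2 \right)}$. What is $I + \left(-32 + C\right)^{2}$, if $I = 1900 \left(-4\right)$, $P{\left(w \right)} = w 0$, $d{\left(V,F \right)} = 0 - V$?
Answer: $-7311$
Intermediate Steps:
$d{\left(V,F \right)} = - V$
$K{\left(h,Z \right)} = - 3 h$ ($K{\left(h,Z \right)} = 3 \left(- h\right) = - 3 h$)
$P{\left(w \right)} = 0$
$n{\left(g \right)} = - g$ ($n{\left(g \right)} = 0 - g = - g$)
$C = 15$ ($C = \left(-1\right) \left(-5\right) 3 = 5 \cdot 3 = 15$)
$I = -7600$
$I + \left(-32 + C\right)^{2} = -7600 + \left(-32 + 15\right)^{2} = -7600 + \left(-17\right)^{2} = -7600 + 289 = -7311$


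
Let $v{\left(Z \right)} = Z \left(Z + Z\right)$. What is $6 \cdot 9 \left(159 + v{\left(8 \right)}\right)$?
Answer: $15498$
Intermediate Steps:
$v{\left(Z \right)} = 2 Z^{2}$ ($v{\left(Z \right)} = Z 2 Z = 2 Z^{2}$)
$6 \cdot 9 \left(159 + v{\left(8 \right)}\right) = 6 \cdot 9 \left(159 + 2 \cdot 8^{2}\right) = 54 \left(159 + 2 \cdot 64\right) = 54 \left(159 + 128\right) = 54 \cdot 287 = 15498$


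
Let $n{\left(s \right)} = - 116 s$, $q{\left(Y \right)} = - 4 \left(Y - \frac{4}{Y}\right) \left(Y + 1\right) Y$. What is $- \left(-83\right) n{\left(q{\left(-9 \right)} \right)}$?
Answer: $-23723392$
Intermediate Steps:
$q{\left(Y \right)} = - 4 Y \left(1 + Y\right) \left(Y - \frac{4}{Y}\right)$ ($q{\left(Y \right)} = - 4 \left(Y - \frac{4}{Y}\right) \left(1 + Y\right) Y = - 4 \left(1 + Y\right) \left(Y - \frac{4}{Y}\right) Y = - 4 Y \left(1 + Y\right) \left(Y - \frac{4}{Y}\right)$)
$- \left(-83\right) n{\left(q{\left(-9 \right)} \right)} = - \left(-83\right) \left(- 116 \left(16 - 4 \left(-9\right)^{2} - 4 \left(-9\right)^{3} + 16 \left(-9\right)\right)\right) = - \left(-83\right) \left(- 116 \left(16 - 324 - -2916 - 144\right)\right) = - \left(-83\right) \left(- 116 \left(16 - 324 + 2916 - 144\right)\right) = - \left(-83\right) \left(\left(-116\right) 2464\right) = - \left(-83\right) \left(-285824\right) = \left(-1\right) 23723392 = -23723392$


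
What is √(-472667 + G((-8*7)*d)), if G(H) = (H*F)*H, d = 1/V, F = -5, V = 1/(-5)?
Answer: I*√864667 ≈ 929.88*I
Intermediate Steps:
V = -⅕ ≈ -0.20000
d = -5 (d = 1/(-⅕) = -5)
G(H) = -5*H² (G(H) = (H*(-5))*H = (-5*H)*H = -5*H²)
√(-472667 + G((-8*7)*d)) = √(-472667 - 5*(-8*7*(-5))²) = √(-472667 - 5*(-56*(-5))²) = √(-472667 - 5*280²) = √(-472667 - 5*78400) = √(-472667 - 392000) = √(-864667) = I*√864667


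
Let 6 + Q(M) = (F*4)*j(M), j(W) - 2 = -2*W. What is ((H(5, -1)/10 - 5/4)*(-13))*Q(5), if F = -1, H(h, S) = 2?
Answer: 3549/10 ≈ 354.90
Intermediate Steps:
j(W) = 2 - 2*W
Q(M) = -14 + 8*M (Q(M) = -6 + (-1*4)*(2 - 2*M) = -6 - 4*(2 - 2*M) = -6 + (-8 + 8*M) = -14 + 8*M)
((H(5, -1)/10 - 5/4)*(-13))*Q(5) = ((2/10 - 5/4)*(-13))*(-14 + 8*5) = ((2*(⅒) - 5*¼)*(-13))*(-14 + 40) = ((⅕ - 5/4)*(-13))*26 = -21/20*(-13)*26 = (273/20)*26 = 3549/10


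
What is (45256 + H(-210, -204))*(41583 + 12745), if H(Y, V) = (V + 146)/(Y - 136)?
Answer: 425351133976/173 ≈ 2.4587e+9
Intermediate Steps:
H(Y, V) = (146 + V)/(-136 + Y)
(45256 + H(-210, -204))*(41583 + 12745) = (45256 + (146 - 204)/(-136 - 210))*(41583 + 12745) = (45256 - 58/(-346))*54328 = (45256 - 1/346*(-58))*54328 = (45256 + 29/173)*54328 = (7829317/173)*54328 = 425351133976/173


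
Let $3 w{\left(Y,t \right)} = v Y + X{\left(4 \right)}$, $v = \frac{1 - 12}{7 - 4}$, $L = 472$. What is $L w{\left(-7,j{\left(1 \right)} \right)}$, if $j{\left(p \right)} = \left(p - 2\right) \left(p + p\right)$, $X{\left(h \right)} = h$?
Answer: $\frac{42008}{9} \approx 4667.6$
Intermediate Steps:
$v = - \frac{11}{3} \approx -3.6667$
$j{\left(p \right)} = 2 p \left(-2 + p\right)$ ($j{\left(p \right)} = \left(-2 + p\right) 2 p = 2 p \left(-2 + p\right)$)
$w{\left(Y,t \right)} = \frac{4}{3} - \frac{11 Y}{9}$ ($w{\left(Y,t \right)} = \frac{- \frac{11 Y}{3} + 4}{3} = \frac{4 - \frac{11 Y}{3}}{3} = \frac{4}{3} - \frac{11 Y}{9}$)
$L w{\left(-7,j{\left(1 \right)} \right)} = 472 \left(\frac{4}{3} - - \frac{77}{9}\right) = 472 \left(\frac{4}{3} + \frac{77}{9}\right) = 472 \cdot \frac{89}{9} = \frac{42008}{9}$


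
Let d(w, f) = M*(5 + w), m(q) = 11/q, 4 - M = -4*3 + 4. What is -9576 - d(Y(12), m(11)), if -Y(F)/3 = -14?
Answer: -10140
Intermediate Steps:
Y(F) = 42 (Y(F) = -3*(-14) = 42)
M = 12 (M = 4 - (-4*3 + 4) = 4 - (-12 + 4) = 4 - 1*(-8) = 4 + 8 = 12)
d(w, f) = 60 + 12*w (d(w, f) = 12*(5 + w) = 60 + 12*w)
-9576 - d(Y(12), m(11)) = -9576 - (60 + 12*42) = -9576 - (60 + 504) = -9576 - 1*564 = -9576 - 564 = -10140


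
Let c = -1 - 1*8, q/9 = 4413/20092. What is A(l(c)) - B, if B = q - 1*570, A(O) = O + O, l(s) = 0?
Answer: 11412723/20092 ≈ 568.02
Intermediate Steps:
q = 39717/20092 (q = 9*(4413/20092) = 39717/20092 ≈ 1.9768)
c = -9 (c = -1 - 8 = -9)
A(O) = 2*O
B = -11412723/20092 (B = 39717/20092 - 1*570 = 39717/20092 - 570 = -11412723/20092 ≈ -568.02)
A(l(c)) - B = 2*0 - 1*(-11412723/20092) = 0 + 11412723/20092 = 11412723/20092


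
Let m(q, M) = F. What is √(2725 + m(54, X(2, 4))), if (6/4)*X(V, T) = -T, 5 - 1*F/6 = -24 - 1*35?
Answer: √3109 ≈ 55.758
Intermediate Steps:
F = 384 (F = 30 - 6*(-24 - 1*35) = 30 - 6*(-24 - 35) = 30 - 6*(-59) = 30 + 354 = 384)
X(V, T) = -2*T/3 (X(V, T) = 2*(-T)/3 = -2*T/3)
m(q, M) = 384
√(2725 + m(54, X(2, 4))) = √(2725 + 384) = √3109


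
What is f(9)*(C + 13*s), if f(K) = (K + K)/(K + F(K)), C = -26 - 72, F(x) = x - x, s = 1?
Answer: -170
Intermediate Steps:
F(x) = 0
C = -98
f(K) = 2 (f(K) = (K + K)/(K + 0) = (2*K)/K = 2)
f(9)*(C + 13*s) = 2*(-98 + 13*1) = 2*(-98 + 13) = 2*(-85) = -170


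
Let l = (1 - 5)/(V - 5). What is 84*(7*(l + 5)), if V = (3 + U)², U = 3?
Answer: 88788/31 ≈ 2864.1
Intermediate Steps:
V = 36 (V = (3 + 3)² = 6² = 36)
l = -4/31 (l = (1 - 5)/(36 - 5) = -4/31 ≈ -0.12903)
84*(7*(l + 5)) = 84*(7*(-4/31 + 5)) = 84*(7*(151/31)) = 84*(1057/31) = 88788/31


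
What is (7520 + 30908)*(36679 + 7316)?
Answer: 1690639860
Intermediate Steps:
(7520 + 30908)*(36679 + 7316) = 38428*43995 = 1690639860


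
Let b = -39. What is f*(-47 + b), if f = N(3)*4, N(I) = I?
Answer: -1032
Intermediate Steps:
f = 12 (f = 3*4 = 12)
f*(-47 + b) = 12*(-47 - 39) = 12*(-86) = -1032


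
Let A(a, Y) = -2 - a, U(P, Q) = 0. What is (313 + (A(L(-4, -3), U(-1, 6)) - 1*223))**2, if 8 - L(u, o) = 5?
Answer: 7225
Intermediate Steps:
L(u, o) = 3 (L(u, o) = 8 - 1*5 = 8 - 5 = 3)
(313 + (A(L(-4, -3), U(-1, 6)) - 1*223))**2 = (313 + ((-2 - 1*3) - 1*223))**2 = (313 + ((-2 - 3) - 223))**2 = (313 + (-5 - 223))**2 = (313 - 228)**2 = 85**2 = 7225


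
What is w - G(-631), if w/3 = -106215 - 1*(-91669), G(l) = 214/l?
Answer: -27535364/631 ≈ -43638.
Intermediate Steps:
w = -43638 (w = 3*(-106215 - 1*(-91669)) = 3*(-106215 + 91669) = 3*(-14546) = -43638)
w - G(-631) = -43638 - 214/(-631) = -43638 - 214*(-1)/631 = -43638 - 1*(-214/631) = -43638 + 214/631 = -27535364/631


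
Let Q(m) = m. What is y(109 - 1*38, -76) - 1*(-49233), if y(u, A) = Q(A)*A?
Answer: 55009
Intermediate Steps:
y(u, A) = A² (y(u, A) = A*A = A²)
y(109 - 1*38, -76) - 1*(-49233) = (-76)² - 1*(-49233) = 5776 + 49233 = 55009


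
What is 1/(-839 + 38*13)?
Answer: -1/345 ≈ -0.0028986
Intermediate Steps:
1/(-839 + 38*13) = 1/(-839 + 494) = 1/(-345) = -1/345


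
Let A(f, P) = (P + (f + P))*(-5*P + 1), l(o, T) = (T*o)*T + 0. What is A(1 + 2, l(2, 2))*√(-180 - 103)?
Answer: -741*I*√283 ≈ -12466.0*I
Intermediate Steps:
l(o, T) = o*T² (l(o, T) = o*T² + 0 = o*T²)
A(f, P) = (1 - 5*P)*(f + 2*P) (A(f, P) = (P + (P + f))*(1 - 5*P) = (f + 2*P)*(1 - 5*P) = (1 - 5*P)*(f + 2*P))
A(1 + 2, l(2, 2))*√(-180 - 103) = ((1 + 2) - 10*(2*2²)² + 2*(2*2²) - 5*2*2²*(1 + 2))*√(-180 - 103) = (3 - 10*(2*4)² + 2*(2*4) - 5*2*4*3)*√(-283) = (3 - 10*8² + 2*8 - 5*8*3)*(I*√283) = (3 - 10*64 + 16 - 120)*(I*√283) = (3 - 640 + 16 - 120)*(I*√283) = -741*I*√283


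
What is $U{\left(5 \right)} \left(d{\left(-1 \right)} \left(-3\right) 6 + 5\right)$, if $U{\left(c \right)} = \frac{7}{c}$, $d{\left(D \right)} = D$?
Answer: $\frac{161}{5} \approx 32.2$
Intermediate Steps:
$U{\left(5 \right)} \left(d{\left(-1 \right)} \left(-3\right) 6 + 5\right) = \frac{7}{5} \left(\left(-1\right) \left(-3\right) 6 + 5\right) = 7 \cdot \frac{1}{5} \left(3 \cdot 6 + 5\right) = \frac{7 \left(18 + 5\right)}{5} = \frac{7}{5} \cdot 23 = \frac{161}{5}$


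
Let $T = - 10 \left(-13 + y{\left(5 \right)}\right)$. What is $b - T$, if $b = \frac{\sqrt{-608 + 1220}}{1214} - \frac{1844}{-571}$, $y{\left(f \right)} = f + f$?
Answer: $- \frac{15286}{571} + \frac{3 \sqrt{17}}{607} \approx -26.75$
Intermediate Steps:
$y{\left(f \right)} = 2 f$
$T = 30$ ($T = - 10 \left(-13 + 2 \cdot 5\right) = - 10 \left(-13 + 10\right) = \left(-10\right) \left(-3\right) = 30$)
$b = \frac{1844}{571} + \frac{3 \sqrt{17}}{607}$ ($b = \sqrt{612} \cdot \frac{1}{1214} - - \frac{1844}{571} = 6 \sqrt{17} \cdot \frac{1}{1214} + \frac{1844}{571} = \frac{3 \sqrt{17}}{607} + \frac{1844}{571} = \frac{1844}{571} + \frac{3 \sqrt{17}}{607} \approx 3.2498$)
$b - T = \left(\frac{1844}{571} + \frac{3 \sqrt{17}}{607}\right) - 30 = - \frac{15286}{571} + \frac{3 \sqrt{17}}{607}$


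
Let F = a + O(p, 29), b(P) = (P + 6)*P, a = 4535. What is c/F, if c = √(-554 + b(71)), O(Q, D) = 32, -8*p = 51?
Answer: 17*√17/4567 ≈ 0.015348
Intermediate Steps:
p = -51/8 (p = -⅛*51 = -51/8 ≈ -6.3750)
b(P) = P*(6 + P) (b(P) = (6 + P)*P = P*(6 + P))
c = 17*√17 (c = √(-554 + 71*(6 + 71)) = √(-554 + 71*77) = √(-554 + 5467) = √4913 = 17*√17 ≈ 70.093)
F = 4567 (F = 4535 + 32 = 4567)
c/F = (17*√17)/4567 = (17*√17)*(1/4567) = 17*√17/4567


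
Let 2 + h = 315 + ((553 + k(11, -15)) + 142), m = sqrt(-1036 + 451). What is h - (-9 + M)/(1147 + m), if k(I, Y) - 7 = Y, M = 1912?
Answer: 119455569/119654 + 519*I*sqrt(65)/119654 ≈ 998.34 + 0.03497*I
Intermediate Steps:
k(I, Y) = 7 + Y
m = 3*I*sqrt(65) (m = sqrt(-585) = 3*I*sqrt(65) ≈ 24.187*I)
h = 1000 (h = -2 + (315 + ((553 + (7 - 15)) + 142)) = -2 + (315 + ((553 - 8) + 142)) = -2 + (315 + (545 + 142)) = -2 + (315 + 687) = -2 + 1002 = 1000)
h - (-9 + M)/(1147 + m) = 1000 - (-9 + 1912)/(1147 + 3*I*sqrt(65)) = 1000 - 1903/(1147 + 3*I*sqrt(65))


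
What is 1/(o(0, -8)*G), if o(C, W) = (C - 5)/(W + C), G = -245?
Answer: -8/1225 ≈ -0.0065306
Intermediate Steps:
o(C, W) = (-5 + C)/(C + W)
1/(o(0, -8)*G) = 1/(((-5 + 0)/(0 - 8))*(-245)) = 1/((-5/(-8))*(-245)) = 1/(-1/8*(-5)*(-245)) = 1/((5/8)*(-245)) = 1/(-1225/8) = -8/1225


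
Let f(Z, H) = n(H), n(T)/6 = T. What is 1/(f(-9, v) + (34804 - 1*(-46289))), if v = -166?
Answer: 1/80097 ≈ 1.2485e-5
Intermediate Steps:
n(T) = 6*T
f(Z, H) = 6*H
1/(f(-9, v) + (34804 - 1*(-46289))) = 1/(6*(-166) + (34804 - 1*(-46289))) = 1/(-996 + (34804 + 46289)) = 1/(-996 + 81093) = 1/80097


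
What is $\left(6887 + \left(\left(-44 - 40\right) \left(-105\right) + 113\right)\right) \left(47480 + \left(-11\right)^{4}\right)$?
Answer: $982754220$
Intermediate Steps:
$\left(6887 + \left(\left(-44 - 40\right) \left(-105\right) + 113\right)\right) \left(47480 + \left(-11\right)^{4}\right) = \left(6887 + \left(\left(-84\right) \left(-105\right) + 113\right)\right) \left(47480 + 14641\right) = \left(6887 + \left(8820 + 113\right)\right) 62121 = \left(6887 + 8933\right) 62121 = 15820 \cdot 62121 = 982754220$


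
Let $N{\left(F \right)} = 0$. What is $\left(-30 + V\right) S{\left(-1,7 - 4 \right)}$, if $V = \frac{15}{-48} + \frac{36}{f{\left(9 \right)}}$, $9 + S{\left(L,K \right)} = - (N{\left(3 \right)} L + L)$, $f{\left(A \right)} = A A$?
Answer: $\frac{4301}{18} \approx 238.94$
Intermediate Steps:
$f{\left(A \right)} = A^{2}$
$S{\left(L,K \right)} = -9 - L$ ($S{\left(L,K \right)} = -9 - \left(0 L + L\right) = -9 - \left(0 + L\right) = -9 - L$)
$V = \frac{19}{144}$ ($V = \frac{15}{-48} + \frac{36}{9^{2}} = 15 \left(- \frac{1}{48}\right) + \frac{36}{81} = - \frac{5}{16} + 36 \cdot \frac{1}{81} = - \frac{5}{16} + \frac{4}{9} = \frac{19}{144} \approx 0.13194$)
$\left(-30 + V\right) S{\left(-1,7 - 4 \right)} = \left(-30 + \frac{19}{144}\right) \left(-9 - -1\right) = - \frac{4301 \left(-9 + 1\right)}{144} = \left(- \frac{4301}{144}\right) \left(-8\right) = \frac{4301}{18}$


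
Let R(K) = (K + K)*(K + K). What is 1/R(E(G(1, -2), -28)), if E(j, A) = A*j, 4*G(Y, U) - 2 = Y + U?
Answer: 1/196 ≈ 0.0051020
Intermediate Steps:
G(Y, U) = ½ + U/4 + Y/4 (G(Y, U) = ½ + (Y + U)/4 = ½ + (U + Y)/4 = ½ + (U/4 + Y/4) = ½ + U/4 + Y/4)
R(K) = 4*K² (R(K) = (2*K)*(2*K) = 4*K²)
1/R(E(G(1, -2), -28)) = 1/(4*(-28*(½ + (¼)*(-2) + (¼)*1))²) = 1/(4*(-28*(½ - ½ + ¼))²) = 1/(4*(-28*¼)²) = 1/(4*(-7)²) = 1/(4*49) = 1/196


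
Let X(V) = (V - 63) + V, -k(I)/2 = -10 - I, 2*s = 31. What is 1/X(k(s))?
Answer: 1/39 ≈ 0.025641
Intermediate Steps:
s = 31/2 (s = (½)*31 = 31/2 ≈ 15.500)
k(I) = 20 + 2*I (k(I) = -2*(-10 - I) = 20 + 2*I)
X(V) = -63 + 2*V (X(V) = (-63 + V) + V = -63 + 2*V)
1/X(k(s)) = 1/(-63 + 2*(20 + 2*(31/2))) = 1/(-63 + 2*(20 + 31)) = 1/(-63 + 2*51) = 1/(-63 + 102) = 1/39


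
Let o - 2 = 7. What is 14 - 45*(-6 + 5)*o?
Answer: 419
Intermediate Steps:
o = 9 (o = 2 + 7 = 9)
14 - 45*(-6 + 5)*o = 14 - 45*(-6 + 5)*9 = 14 - (-45)*9 = 14 - 45*(-9) = 14 + 405 = 419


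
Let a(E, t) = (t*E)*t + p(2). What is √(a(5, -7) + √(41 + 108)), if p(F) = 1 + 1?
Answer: √(247 + √149) ≈ 16.100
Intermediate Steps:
p(F) = 2
a(E, t) = 2 + E*t² (a(E, t) = (t*E)*t + 2 = (E*t)*t + 2 = E*t² + 2 = 2 + E*t²)
√(a(5, -7) + √(41 + 108)) = √((2 + 5*(-7)²) + √(41 + 108)) = √((2 + 5*49) + √149) = √((2 + 245) + √149) = √(247 + √149)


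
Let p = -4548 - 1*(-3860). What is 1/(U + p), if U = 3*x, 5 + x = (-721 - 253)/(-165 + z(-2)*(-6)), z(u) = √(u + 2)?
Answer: -55/37691 ≈ -0.0014592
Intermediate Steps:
p = -688 (p = -4548 + 3860 = -688)
z(u) = √(2 + u)
x = 149/165 (x = -5 + (-721 - 253)/(-165 + √(2 - 2)*(-6)) = -5 - 974/(-165 + √0*(-6)) = -5 - 974/(-165 + 0*(-6)) = -5 - 974/(-165 + 0) = -5 - 974/(-165) = -5 - 974*(-1/165) = -5 + 974/165 = 149/165 ≈ 0.90303)
U = 149/55 (U = 3*(149/165) = 149/55 ≈ 2.7091)
1/(U + p) = 1/(149/55 - 688) = 1/(-37691/55) = -55/37691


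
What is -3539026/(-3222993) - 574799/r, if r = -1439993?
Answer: 6948745820225/4641087359049 ≈ 1.4972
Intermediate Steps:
-3539026/(-3222993) - 574799/r = -3539026/(-3222993) - 574799/(-1439993) = -3539026*(-1/3222993) - 574799*(-1/1439993) = 3539026/3222993 + 574799/1439993 = 6948745820225/4641087359049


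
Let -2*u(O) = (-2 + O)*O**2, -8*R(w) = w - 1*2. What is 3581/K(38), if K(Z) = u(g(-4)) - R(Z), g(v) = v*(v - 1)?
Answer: -7162/7191 ≈ -0.99597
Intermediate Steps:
g(v) = v*(-1 + v)
R(w) = 1/4 - w/8 (R(w) = -(w - 1*2)/8 = -(w - 2)/8 = -(-2 + w)/8 = 1/4 - w/8)
u(O) = -O**2*(-2 + O)/2 (u(O) = -(-2 + O)*O**2/2 = -O**2*(-2 + O)/2)
K(Z) = -14401/4 + Z/8 (K(Z) = (-4*(-1 - 4))**2*(2 - (-4)*(-1 - 4))/2 - (1/4 - Z/8) = (-4*(-5))**2*(2 - (-4)*(-5))/2 + (-1/4 + Z/8) = (1/2)*20**2*(2 - 1*20) + (-1/4 + Z/8) = (1/2)*400*(2 - 20) + (-1/4 + Z/8) = (1/2)*400*(-18) + (-1/4 + Z/8) = -3600 + (-1/4 + Z/8) = -14401/4 + Z/8)
3581/K(38) = 3581/(-14401/4 + (1/8)*38) = 3581/(-14401/4 + 19/4) = 3581/(-7191/2) = 3581*(-2/7191) = -7162/7191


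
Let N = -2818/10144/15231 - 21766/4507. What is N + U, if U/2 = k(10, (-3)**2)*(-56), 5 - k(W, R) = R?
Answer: 154300085857477/348173105424 ≈ 443.17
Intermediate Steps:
k(W, R) = 5 - R
U = 448 (U = 2*((5 - 1*(-3)**2)*(-56)) = 2*((5 - 1*9)*(-56)) = 2*((5 - 9)*(-56)) = 2*(-4*(-56)) = 2*224 = 448)
N = -1681465372475/348173105424 (N = -2818*1/10144*(1/15231) - 21766*1/4507 = -1409/5072*1/15231 - 21766/4507 = -1409/77251632 - 21766/4507 = -1681465372475/348173105424 ≈ -4.8294)
N + U = -1681465372475/348173105424 + 448 = 154300085857477/348173105424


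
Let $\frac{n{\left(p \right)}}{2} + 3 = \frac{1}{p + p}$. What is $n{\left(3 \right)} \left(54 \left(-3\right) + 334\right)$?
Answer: $- \frac{2924}{3} \approx -974.67$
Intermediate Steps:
$n{\left(p \right)} = -6 + \frac{1}{p}$ ($n{\left(p \right)} = -6 + \frac{2}{p + p} = -6 + \frac{2}{2 p} = -6 + 2 \frac{1}{2 p} = -6 + \frac{1}{p}$)
$n{\left(3 \right)} \left(54 \left(-3\right) + 334\right) = \left(-6 + \frac{1}{3}\right) \left(54 \left(-3\right) + 334\right) = \left(-6 + \frac{1}{3}\right) \left(-162 + 334\right) = \left(- \frac{17}{3}\right) 172 = - \frac{2924}{3}$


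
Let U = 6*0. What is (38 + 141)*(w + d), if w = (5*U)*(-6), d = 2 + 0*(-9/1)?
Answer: 358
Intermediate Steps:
U = 0
d = 2 (d = 2 + 0*(-9*1) = 2 + 0*(-9) = 2 + 0 = 2)
w = 0 (w = (5*0)*(-6) = 0*(-6) = 0)
(38 + 141)*(w + d) = (38 + 141)*(0 + 2) = 179*2 = 358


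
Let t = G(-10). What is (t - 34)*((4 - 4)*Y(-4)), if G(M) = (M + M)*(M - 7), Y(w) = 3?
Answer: 0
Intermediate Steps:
G(M) = 2*M*(-7 + M) (G(M) = (2*M)*(-7 + M) = 2*M*(-7 + M))
t = 340 (t = 2*(-10)*(-7 - 10) = 2*(-10)*(-17) = 340)
(t - 34)*((4 - 4)*Y(-4)) = (340 - 34)*((4 - 4)*3) = 306*(0*3) = 306*0 = 0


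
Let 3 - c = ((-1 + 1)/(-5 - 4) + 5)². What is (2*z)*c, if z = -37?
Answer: 1628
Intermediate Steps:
c = -22 (c = 3 - ((-1 + 1)/(-5 - 4) + 5)² = 3 - (0/(-9) + 5)² = 3 - (0*(-⅑) + 5)² = 3 - (0 + 5)² = 3 - 1*5² = 3 - 1*25 = 3 - 25 = -22)
(2*z)*c = (2*(-37))*(-22) = -74*(-22) = 1628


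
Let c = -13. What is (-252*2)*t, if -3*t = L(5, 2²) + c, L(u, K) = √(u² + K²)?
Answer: -2184 + 168*√41 ≈ -1108.3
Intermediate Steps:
L(u, K) = √(K² + u²)
t = 13/3 - √41/3 (t = -(√((2²)² + 5²) - 13)/3 = -(√(4² + 25) - 13)/3 = -(√(16 + 25) - 13)/3 = -(√41 - 13)/3 = -(-13 + √41)/3 = 13/3 - √41/3 ≈ 2.1990)
(-252*2)*t = (-252*2)*(13/3 - √41/3) = -504*(13/3 - √41/3) = -2184 + 168*√41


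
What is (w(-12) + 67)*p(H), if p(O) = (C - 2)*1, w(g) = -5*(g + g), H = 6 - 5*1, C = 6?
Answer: 748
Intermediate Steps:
H = 1 (H = 6 - 5 = 1)
w(g) = -10*g
p(O) = 4 (p(O) = (6 - 2)*1 = 4*1 = 4)
(w(-12) + 67)*p(H) = (-10*(-12) + 67)*4 = (120 + 67)*4 = 187*4 = 748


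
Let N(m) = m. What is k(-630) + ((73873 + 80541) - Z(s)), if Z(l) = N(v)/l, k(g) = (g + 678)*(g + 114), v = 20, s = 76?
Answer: 2463269/19 ≈ 1.2965e+5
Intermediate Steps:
k(g) = (114 + g)*(678 + g) (k(g) = (678 + g)*(114 + g) = (114 + g)*(678 + g))
Z(l) = 20/l
k(-630) + ((73873 + 80541) - Z(s)) = (77292 + (-630)**2 + 792*(-630)) + ((73873 + 80541) - 20/76) = (77292 + 396900 - 498960) + (154414 - 20/76) = -24768 + (154414 - 1*5/19) = -24768 + (154414 - 5/19) = -24768 + 2933861/19 = 2463269/19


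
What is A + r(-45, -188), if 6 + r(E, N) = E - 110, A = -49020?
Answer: -49181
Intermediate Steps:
r(E, N) = -116 + E (r(E, N) = -6 + (E - 110) = -6 + (-110 + E) = -116 + E)
A + r(-45, -188) = -49020 + (-116 - 45) = -49020 - 161 = -49181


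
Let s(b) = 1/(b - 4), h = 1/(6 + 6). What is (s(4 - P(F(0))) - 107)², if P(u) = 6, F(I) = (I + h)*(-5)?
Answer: 413449/36 ≈ 11485.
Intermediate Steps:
h = 1/12 ≈ 0.083333
F(I) = -5/12 - 5*I (F(I) = (I + 1/12)*(-5) = (1/12 + I)*(-5) = -5/12 - 5*I)
s(b) = 1/(-4 + b)
(s(4 - P(F(0))) - 107)² = (1/(-4 + (4 - 1*6)) - 107)² = (1/(-4 + (4 - 6)) - 107)² = (1/(-4 - 2) - 107)² = (1/(-6) - 107)² = (-⅙ - 107)² = (-643/6)² = 413449/36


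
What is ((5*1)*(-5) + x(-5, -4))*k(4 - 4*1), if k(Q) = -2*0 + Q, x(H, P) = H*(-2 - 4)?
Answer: 0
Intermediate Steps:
x(H, P) = -6*H (x(H, P) = H*(-6) = -6*H)
k(Q) = Q (k(Q) = 0 + Q = Q)
((5*1)*(-5) + x(-5, -4))*k(4 - 4*1) = ((5*1)*(-5) - 6*(-5))*(4 - 4*1) = (5*(-5) + 30)*(4 - 4) = (-25 + 30)*0 = 5*0 = 0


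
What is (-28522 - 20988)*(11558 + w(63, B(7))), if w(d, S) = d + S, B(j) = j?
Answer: -575702280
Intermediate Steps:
w(d, S) = S + d
(-28522 - 20988)*(11558 + w(63, B(7))) = (-28522 - 20988)*(11558 + (7 + 63)) = -49510*(11558 + 70) = -49510*11628 = -575702280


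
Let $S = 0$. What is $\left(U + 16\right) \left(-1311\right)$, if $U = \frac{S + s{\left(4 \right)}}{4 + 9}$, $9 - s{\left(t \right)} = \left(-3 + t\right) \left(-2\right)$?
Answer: $- \frac{287109}{13} \approx -22085.0$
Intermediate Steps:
$s{\left(t \right)} = 3 + 2 t$ ($s{\left(t \right)} = 9 - \left(-3 + t\right) \left(-2\right) = 9 - \left(6 - 2 t\right) = 9 + \left(-6 + 2 t\right) = 3 + 2 t$)
$U = \frac{11}{13}$ ($U = \frac{0 + \left(3 + 2 \cdot 4\right)}{4 + 9} = \frac{0 + \left(3 + 8\right)}{13} = \left(0 + 11\right) \frac{1}{13} = 11 \cdot \frac{1}{13} = \frac{11}{13} \approx 0.84615$)
$\left(U + 16\right) \left(-1311\right) = \left(\frac{11}{13} + 16\right) \left(-1311\right) = \frac{219}{13} \left(-1311\right) = - \frac{287109}{13}$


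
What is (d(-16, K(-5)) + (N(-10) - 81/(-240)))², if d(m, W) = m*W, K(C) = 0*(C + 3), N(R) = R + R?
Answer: 2474329/6400 ≈ 386.61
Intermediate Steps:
N(R) = 2*R
K(C) = 0 (K(C) = 0*(3 + C) = 0)
d(m, W) = W*m
(d(-16, K(-5)) + (N(-10) - 81/(-240)))² = (0*(-16) + (2*(-10) - 81/(-240)))² = (0 + (-20 - 81*(-1)/240))² = (0 + (-20 - 1*(-27/80)))² = (0 + (-20 + 27/80))² = (0 - 1573/80)² = (-1573/80)² = 2474329/6400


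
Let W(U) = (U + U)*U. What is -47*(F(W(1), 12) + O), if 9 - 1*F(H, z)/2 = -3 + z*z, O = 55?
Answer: 9823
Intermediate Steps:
W(U) = 2*U² (W(U) = (2*U)*U = 2*U²)
F(H, z) = 24 - 2*z² (F(H, z) = 18 - 2*(-3 + z*z) = 18 - 2*(-3 + z²) = 18 + (6 - 2*z²) = 24 - 2*z²)
-47*(F(W(1), 12) + O) = -47*((24 - 2*12²) + 55) = -47*((24 - 2*144) + 55) = -47*((24 - 288) + 55) = -47*(-264 + 55) = -47*(-209) = 9823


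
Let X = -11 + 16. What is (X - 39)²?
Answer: 1156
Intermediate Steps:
X = 5
(X - 39)² = (5 - 39)² = (-34)² = 1156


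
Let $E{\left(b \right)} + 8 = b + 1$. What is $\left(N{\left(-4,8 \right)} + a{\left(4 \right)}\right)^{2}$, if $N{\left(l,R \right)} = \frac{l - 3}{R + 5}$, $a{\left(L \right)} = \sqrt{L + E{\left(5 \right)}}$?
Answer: $\frac{387}{169} - \frac{14 \sqrt{2}}{13} \approx 0.76694$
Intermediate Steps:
$E{\left(b \right)} = -7 + b$ ($E{\left(b \right)} = -8 + \left(b + 1\right) = -8 + \left(1 + b\right) = -7 + b$)
$a{\left(L \right)} = \sqrt{-2 + L}$ ($a{\left(L \right)} = \sqrt{L + \left(-7 + 5\right)} = \sqrt{L - 2} = \sqrt{-2 + L}$)
$N{\left(l,R \right)} = \frac{-3 + l}{5 + R}$
$\left(N{\left(-4,8 \right)} + a{\left(4 \right)}\right)^{2} = \left(\frac{-3 - 4}{5 + 8} + \sqrt{-2 + 4}\right)^{2} = \left(\frac{1}{13} \left(-7\right) + \sqrt{2}\right)^{2} = \left(- \frac{7}{13} + \sqrt{2}\right)^{2}$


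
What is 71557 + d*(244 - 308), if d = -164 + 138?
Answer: 73221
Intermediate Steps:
d = -26
71557 + d*(244 - 308) = 71557 - 26*(244 - 308) = 71557 - 26*(-64) = 71557 + 1664 = 73221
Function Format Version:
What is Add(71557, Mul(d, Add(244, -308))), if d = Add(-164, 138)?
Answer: 73221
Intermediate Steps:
d = -26
Add(71557, Mul(d, Add(244, -308))) = Add(71557, Mul(-26, Add(244, -308))) = Add(71557, Mul(-26, -64)) = Add(71557, 1664) = 73221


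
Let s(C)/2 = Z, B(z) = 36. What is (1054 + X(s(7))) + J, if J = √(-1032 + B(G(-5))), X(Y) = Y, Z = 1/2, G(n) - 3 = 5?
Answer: 1055 + 2*I*√249 ≈ 1055.0 + 31.559*I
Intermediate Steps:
G(n) = 8 (G(n) = 3 + 5 = 8)
Z = ½ ≈ 0.50000
s(C) = 1 (s(C) = 2*(½) = 1)
J = 2*I*√249 (J = √(-1032 + 36) = √(-996) = 2*I*√249 ≈ 31.559*I)
(1054 + X(s(7))) + J = (1054 + 1) + 2*I*√249 = 1055 + 2*I*√249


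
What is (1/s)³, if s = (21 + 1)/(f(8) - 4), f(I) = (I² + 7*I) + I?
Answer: 238328/1331 ≈ 179.06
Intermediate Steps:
f(I) = I² + 8*I
s = 11/62 (s = (21 + 1)/(8*(8 + 8) - 4) = 22/(8*16 - 4) = 22/(128 - 4) = 22/124 = 22*(1/124) = 11/62 ≈ 0.17742)
(1/s)³ = (1/(11/62))³ = (62/11)³ = 238328/1331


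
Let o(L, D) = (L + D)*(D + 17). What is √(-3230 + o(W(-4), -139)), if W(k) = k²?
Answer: 16*√46 ≈ 108.52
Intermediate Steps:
o(L, D) = (17 + D)*(D + L) (o(L, D) = (D + L)*(17 + D) = (17 + D)*(D + L))
√(-3230 + o(W(-4), -139)) = √(-3230 + ((-139)² + 17*(-139) + 17*(-4)² - 139*(-4)²)) = √(-3230 + (19321 - 2363 + 17*16 - 139*16)) = √(-3230 + (19321 - 2363 + 272 - 2224)) = √(-3230 + 15006) = √11776 = 16*√46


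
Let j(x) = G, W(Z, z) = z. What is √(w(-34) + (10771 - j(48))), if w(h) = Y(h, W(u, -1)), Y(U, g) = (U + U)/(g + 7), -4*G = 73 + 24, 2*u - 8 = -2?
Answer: √388221/6 ≈ 103.85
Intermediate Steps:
u = 3 (u = 4 + (½)*(-2) = 4 - 1 = 3)
G = -97/4 (G = -(73 + 24)/4 = -¼*97 = -97/4 ≈ -24.250)
Y(U, g) = 2*U/(7 + g) (Y(U, g) = (2*U)/(7 + g) = 2*U/(7 + g))
j(x) = -97/4
w(h) = h/3 (w(h) = 2*h/(7 - 1) = 2*h/6 = 2*h*(⅙) = h/3)
√(w(-34) + (10771 - j(48))) = √((⅓)*(-34) + (10771 - 1*(-97/4))) = √(-34/3 + (10771 + 97/4)) = √(-34/3 + 43181/4) = √(129407/12) = √388221/6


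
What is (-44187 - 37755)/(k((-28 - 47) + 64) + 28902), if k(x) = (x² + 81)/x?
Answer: -450681/158860 ≈ -2.8370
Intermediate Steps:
k(x) = (81 + x²)/x
(-44187 - 37755)/(k((-28 - 47) + 64) + 28902) = (-44187 - 37755)/((((-28 - 47) + 64) + 81/((-28 - 47) + 64)) + 28902) = -81942/(((-75 + 64) + 81/(-75 + 64)) + 28902) = -81942/((-11 + 81/(-11)) + 28902) = -81942/((-11 + 81*(-1/11)) + 28902) = -81942/((-11 - 81/11) + 28902) = -81942/(-202/11 + 28902) = -81942/317720/11 = -81942*11/317720 = -450681/158860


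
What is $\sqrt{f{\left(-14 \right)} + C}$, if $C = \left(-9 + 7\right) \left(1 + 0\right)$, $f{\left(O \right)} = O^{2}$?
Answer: $\sqrt{194} \approx 13.928$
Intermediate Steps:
$C = -2$ ($C = \left(-2\right) 1 = -2$)
$\sqrt{f{\left(-14 \right)} + C} = \sqrt{\left(-14\right)^{2} - 2} = \sqrt{196 - 2} = \sqrt{194}$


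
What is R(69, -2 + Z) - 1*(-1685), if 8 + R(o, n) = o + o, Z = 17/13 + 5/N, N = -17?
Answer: 1815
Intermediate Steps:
Z = 224/221 (Z = 17/13 + 5/(-17) = 17*(1/13) + 5*(-1/17) = 17/13 - 5/17 = 224/221 ≈ 1.0136)
R(o, n) = -8 + 2*o (R(o, n) = -8 + (o + o) = -8 + 2*o)
R(69, -2 + Z) - 1*(-1685) = (-8 + 2*69) - 1*(-1685) = (-8 + 138) + 1685 = 130 + 1685 = 1815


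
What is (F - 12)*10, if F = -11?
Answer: -230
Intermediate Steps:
(F - 12)*10 = (-11 - 12)*10 = -23*10 = -230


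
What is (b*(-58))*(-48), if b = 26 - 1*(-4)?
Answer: 83520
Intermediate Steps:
b = 30 (b = 26 + 4 = 30)
(b*(-58))*(-48) = (30*(-58))*(-48) = -1740*(-48) = 83520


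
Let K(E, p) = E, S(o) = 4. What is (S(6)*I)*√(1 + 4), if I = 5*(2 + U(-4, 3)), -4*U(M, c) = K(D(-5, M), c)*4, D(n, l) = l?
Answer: 120*√5 ≈ 268.33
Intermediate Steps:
U(M, c) = -M (U(M, c) = -M*4/4 = -M)
I = 30 (I = 5*(2 - 1*(-4)) = 5*(2 + 4) = 5*6 = 30)
(S(6)*I)*√(1 + 4) = (4*30)*√(1 + 4) = 120*√5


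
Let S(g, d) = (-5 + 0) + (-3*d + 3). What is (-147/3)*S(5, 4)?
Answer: 686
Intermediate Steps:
S(g, d) = -2 - 3*d (S(g, d) = -5 + (3 - 3*d) = -2 - 3*d)
(-147/3)*S(5, 4) = (-147/3)*(-2 - 3*4) = (-147/3)*(-2 - 12) = -7*7*(-14) = -49*(-14) = 686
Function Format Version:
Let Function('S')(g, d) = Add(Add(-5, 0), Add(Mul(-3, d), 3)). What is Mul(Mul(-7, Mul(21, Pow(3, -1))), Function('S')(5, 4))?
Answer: 686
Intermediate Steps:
Function('S')(g, d) = Add(-2, Mul(-3, d)) (Function('S')(g, d) = Add(-5, Add(3, Mul(-3, d))) = Add(-2, Mul(-3, d)))
Mul(Mul(-7, Mul(21, Pow(3, -1))), Function('S')(5, 4)) = Mul(Mul(-7, Mul(21, Pow(3, -1))), Add(-2, Mul(-3, 4))) = Mul(Mul(-7, Mul(21, Rational(1, 3))), Add(-2, -12)) = Mul(Mul(-7, 7), -14) = Mul(-49, -14) = 686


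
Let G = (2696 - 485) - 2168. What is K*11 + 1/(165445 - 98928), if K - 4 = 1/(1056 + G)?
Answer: 3217228838/73102183 ≈ 44.010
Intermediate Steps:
G = 43 (G = 2211 - 2168 = 43)
K = 4397/1099 (K = 4 + 1/(1056 + 43) = 4 + 1/1099 = 4397/1099 ≈ 4.0009)
K*11 + 1/(165445 - 98928) = (4397/1099)*11 + 1/(165445 - 98928) = 48367/1099 + 1/66517 = 3217228838/73102183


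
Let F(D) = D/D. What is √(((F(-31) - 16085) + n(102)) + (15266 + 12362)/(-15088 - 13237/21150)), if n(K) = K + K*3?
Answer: 2*I*√399159170923818444361/319124437 ≈ 125.21*I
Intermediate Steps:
F(D) = 1
n(K) = 4*K (n(K) = K + 3*K = 4*K)
√(((F(-31) - 16085) + n(102)) + (15266 + 12362)/(-15088 - 13237/21150)) = √(((1 - 16085) + 4*102) + (15266 + 12362)/(-15088 - 13237/21150)) = √((-16084 + 408) + 27628/(-15088 - 13237*1/21150)) = √(-15676 + 27628/(-15088 - 13237/21150)) = √(-15676 + 27628/(-319124437/21150)) = √(-15676 + 27628*(-21150/319124437)) = √(-15676 - 584332200/319124437) = √(-5003179006612/319124437) = 2*I*√399159170923818444361/319124437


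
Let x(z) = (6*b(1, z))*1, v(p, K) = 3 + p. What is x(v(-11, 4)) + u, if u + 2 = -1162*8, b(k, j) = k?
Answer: -9292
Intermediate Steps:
x(z) = 6 (x(z) = (6*1)*1 = 6*1 = 6)
u = -9298 (u = -2 - 1162*8 = -2 - 9296 = -9298)
x(v(-11, 4)) + u = 6 - 9298 = -9292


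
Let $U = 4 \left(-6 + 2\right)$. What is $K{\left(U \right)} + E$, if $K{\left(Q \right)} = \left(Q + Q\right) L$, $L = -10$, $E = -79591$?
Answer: $-79271$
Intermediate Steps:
$U = -16$ ($U = 4 \left(-4\right) = -16$)
$K{\left(Q \right)} = - 20 Q$ ($K{\left(Q \right)} = \left(Q + Q\right) \left(-10\right) = 2 Q \left(-10\right) = - 20 Q$)
$K{\left(U \right)} + E = \left(-20\right) \left(-16\right) - 79591 = 320 - 79591 = -79271$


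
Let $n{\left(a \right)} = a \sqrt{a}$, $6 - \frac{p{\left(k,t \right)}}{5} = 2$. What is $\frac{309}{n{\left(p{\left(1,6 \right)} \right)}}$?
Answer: $\frac{309 \sqrt{5}}{200} \approx 3.4547$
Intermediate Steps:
$p{\left(k,t \right)} = 20$ ($p{\left(k,t \right)} = 30 - 10 = 20$)
$n{\left(a \right)} = a^{\frac{3}{2}}$
$\frac{309}{n{\left(p{\left(1,6 \right)} \right)}} = \frac{309}{20^{\frac{3}{2}}} = \frac{309}{40 \sqrt{5}} = 309 \frac{\sqrt{5}}{200} = \frac{309 \sqrt{5}}{200}$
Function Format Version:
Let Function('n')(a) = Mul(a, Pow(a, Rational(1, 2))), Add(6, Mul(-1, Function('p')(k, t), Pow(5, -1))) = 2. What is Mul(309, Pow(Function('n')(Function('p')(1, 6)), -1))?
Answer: Mul(Rational(309, 200), Pow(5, Rational(1, 2))) ≈ 3.4547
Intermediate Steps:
Function('p')(k, t) = 20 (Function('p')(k, t) = Add(30, Mul(-5, 2)) = Add(30, -10) = 20)
Function('n')(a) = Pow(a, Rational(3, 2))
Mul(309, Pow(Function('n')(Function('p')(1, 6)), -1)) = Mul(309, Pow(Pow(20, Rational(3, 2)), -1)) = Mul(309, Pow(Mul(40, Pow(5, Rational(1, 2))), -1)) = Mul(309, Mul(Rational(1, 200), Pow(5, Rational(1, 2)))) = Mul(Rational(309, 200), Pow(5, Rational(1, 2)))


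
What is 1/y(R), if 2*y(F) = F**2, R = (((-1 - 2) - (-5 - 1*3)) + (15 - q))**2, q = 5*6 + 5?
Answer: 2/50625 ≈ 3.9506e-5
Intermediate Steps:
q = 35 (q = 30 + 5 = 35)
R = 225 (R = (((-1 - 2) - (-5 - 1*3)) + (15 - 1*35))**2 = ((-3 - (-5 - 3)) + (15 - 35))**2 = ((-3 - 1*(-8)) - 20)**2 = ((-3 + 8) - 20)**2 = (5 - 20)**2 = (-15)**2 = 225)
y(F) = F**2/2
1/y(R) = 1/((1/2)*225**2) = 1/((1/2)*50625) = 1/(50625/2) = 2/50625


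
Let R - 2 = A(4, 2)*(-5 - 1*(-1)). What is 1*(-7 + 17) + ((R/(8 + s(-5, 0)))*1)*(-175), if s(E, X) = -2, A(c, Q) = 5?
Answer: 535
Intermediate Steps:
R = -18 (R = 2 + 5*(-5 - 1*(-1)) = 2 + 5*(-5 + 1) = 2 + 5*(-4) = 2 - 20 = -18)
1*(-7 + 17) + ((R/(8 + s(-5, 0)))*1)*(-175) = 1*(-7 + 17) + ((-18/(8 - 2))*1)*(-175) = 1*10 + ((-18/6)*1)*(-175) = 10 + (((1/6)*(-18))*1)*(-175) = 10 - 3*1*(-175) = 10 - 3*(-175) = 10 + 525 = 535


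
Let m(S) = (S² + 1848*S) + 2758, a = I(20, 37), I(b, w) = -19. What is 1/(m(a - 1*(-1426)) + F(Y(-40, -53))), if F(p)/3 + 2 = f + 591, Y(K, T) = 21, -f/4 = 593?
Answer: 1/4577194 ≈ 2.1847e-7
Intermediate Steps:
a = -19
f = -2372 (f = -4*593 = -2372)
m(S) = 2758 + S² + 1848*S
F(p) = -5349 (F(p) = -6 + 3*(-2372 + 591) = -6 + 3*(-1781) = -6 - 5343 = -5349)
1/(m(a - 1*(-1426)) + F(Y(-40, -53))) = 1/((2758 + (-19 - 1*(-1426))² + 1848*(-19 - 1*(-1426))) - 5349) = 1/((2758 + (-19 + 1426)² + 1848*(-19 + 1426)) - 5349) = 1/((2758 + 1407² + 1848*1407) - 5349) = 1/((2758 + 1979649 + 2600136) - 5349) = 1/(4582543 - 5349) = 1/4577194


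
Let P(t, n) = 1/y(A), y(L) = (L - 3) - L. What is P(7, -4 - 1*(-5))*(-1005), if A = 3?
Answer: 335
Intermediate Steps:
y(L) = -3 (y(L) = (-3 + L) - L = -3)
P(t, n) = -⅓ (P(t, n) = 1/(-3) = -⅓)
P(7, -4 - 1*(-5))*(-1005) = -⅓*(-1005) = 335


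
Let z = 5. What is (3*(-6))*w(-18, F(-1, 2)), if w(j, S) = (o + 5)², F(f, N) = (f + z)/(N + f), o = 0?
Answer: -450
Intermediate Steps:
F(f, N) = (5 + f)/(N + f) (F(f, N) = (f + 5)/(N + f) = (5 + f)/(N + f))
w(j, S) = 25 (w(j, S) = (0 + 5)² = 5² = 25)
(3*(-6))*w(-18, F(-1, 2)) = (3*(-6))*25 = -18*25 = -450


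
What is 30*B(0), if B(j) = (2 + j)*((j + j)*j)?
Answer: 0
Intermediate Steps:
B(j) = 2*j²*(2 + j) (B(j) = (2 + j)*((2*j)*j) = (2 + j)*(2*j²) = 2*j²*(2 + j))
30*B(0) = 30*(2*0²*(2 + 0)) = 30*(2*0*2) = 30*0 = 0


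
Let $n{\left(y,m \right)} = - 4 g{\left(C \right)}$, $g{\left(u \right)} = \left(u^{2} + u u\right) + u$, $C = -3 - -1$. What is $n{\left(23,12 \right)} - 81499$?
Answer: $-81523$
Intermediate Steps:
$C = -2$ ($C = -3 + 1 = -2$)
$g{\left(u \right)} = u + 2 u^{2}$ ($g{\left(u \right)} = \left(u^{2} + u^{2}\right) + u = 2 u^{2} + u = u + 2 u^{2}$)
$n{\left(y,m \right)} = -24$ ($n{\left(y,m \right)} = - 4 \left(- 2 \left(1 + 2 \left(-2\right)\right)\right) = - 4 \left(- 2 \left(1 - 4\right)\right) = - 4 \left(\left(-2\right) \left(-3\right)\right) = \left(-4\right) 6 = -24$)
$n{\left(23,12 \right)} - 81499 = -24 - 81499 = -81523$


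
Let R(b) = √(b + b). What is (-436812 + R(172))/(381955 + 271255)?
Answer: -218406/326605 + √86/326605 ≈ -0.66869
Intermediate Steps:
R(b) = √2*√b (R(b) = √(2*b) = √2*√b)
(-436812 + R(172))/(381955 + 271255) = (-436812 + √2*√172)/(381955 + 271255) = (-436812 + √2*(2*√43))/653210 = (-436812 + 2*√86)*(1/653210) = -218406/326605 + √86/326605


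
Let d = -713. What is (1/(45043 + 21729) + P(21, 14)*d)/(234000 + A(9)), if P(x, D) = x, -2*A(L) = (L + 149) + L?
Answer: -999777155/15619072538 ≈ -0.064010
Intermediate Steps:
A(L) = -149/2 - L (A(L) = -((L + 149) + L)/2 = -((149 + L) + L)/2 = -(149 + 2*L)/2 = -149/2 - L)
(1/(45043 + 21729) + P(21, 14)*d)/(234000 + A(9)) = (1/(45043 + 21729) + 21*(-713))/(234000 + (-149/2 - 1*9)) = (1/66772 - 14973)/(234000 + (-149/2 - 9)) = (1/66772 - 14973)/(234000 - 167/2) = -999777155/(66772*467833/2) = -999777155/66772*2/467833 = -999777155/15619072538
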